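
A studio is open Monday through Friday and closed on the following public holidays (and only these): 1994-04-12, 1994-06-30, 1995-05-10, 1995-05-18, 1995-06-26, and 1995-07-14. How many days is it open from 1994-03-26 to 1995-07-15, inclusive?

334 working days

1994-03-26 is a Saturday.
That's 477 days from start to end, counting both.
477 = 7 × 68 + 1, so there are 68 full weeks plus 1 extra day.
Each full week contributes 5 weekdays (Mon–Fri): 68 × 5 = 340.
The 1 extra day is Saturday — none qualify.
Total: 340 + 0 = 340.
Holidays: 1994-04-12 (Tue); 1994-06-30 (Thu); 1995-05-10 (Wed); 1995-05-18 (Thu); 1995-06-26 (Mon); 1995-07-14 (Fri).
All 6 holidays fall on weekdays, so subtract 6.
Business days: 340 − 6 = 334.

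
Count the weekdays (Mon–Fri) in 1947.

1 January 1947 is a Wednesday.
The range spans 365 days (inclusive of both endpoints).
365 = 7 × 52 + 1, so there are 52 full weeks plus 1 extra day.
Each full week contributes 5 weekdays (Mon–Fri): 52 × 5 = 260.
The 1 extra day is Wednesday — 1 of them qualifies.
Total: 260 + 1 = 261.

261 weekdays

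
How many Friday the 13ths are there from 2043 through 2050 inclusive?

14

Friday-the-13ths by year:
2043: Feb, Mar, Nov
2044: May
2045: Jan, Oct
2046: Apr, Jul
2047: Sep, Dec
2048: Mar, Nov
2049: Aug
2050: May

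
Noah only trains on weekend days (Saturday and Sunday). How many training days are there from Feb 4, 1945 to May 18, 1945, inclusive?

29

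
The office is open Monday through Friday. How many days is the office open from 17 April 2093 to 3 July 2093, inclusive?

17 April 2093 is a Friday.
The range spans 78 days (inclusive of both endpoints).
78 = 7 × 11 + 1, so there are 11 full weeks plus 1 extra day.
Each full week contributes 5 weekdays (Mon–Fri): 11 × 5 = 55.
The 1 extra day is Fri — 1 of them qualifies.
Total: 55 + 1 = 56.

56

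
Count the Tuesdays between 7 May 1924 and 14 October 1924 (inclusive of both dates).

7 May 1924 is a Wednesday.
The range spans 161 days (inclusive of both endpoints).
161 = 7 × 23, so the span is exactly 23 full weeks.
Each full week contributes one Tuesday: 23 so far.

23 Tuesdays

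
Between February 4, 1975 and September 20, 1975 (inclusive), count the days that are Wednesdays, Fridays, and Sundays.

February 4, 1975 is a Tuesday.
From February 4, 1975 to September 20, 1975 is 229 days inclusive.
229 = 7 × 32 + 5, so there are 32 full weeks plus 5 extra days.
Each full week contributes 3 days from the set (Wed, Fri, Sun): 32 × 3 = 96.
The 5 extra days are Tue, Wed, Thu, Fri, Sat — 2 of them qualify.
Total: 96 + 2 = 98.

98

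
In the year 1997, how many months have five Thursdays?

A month has five Thursdays exactly when Thursday falls within its first (length − 28) days.
Jan: 31 days, starts Wed → 5 of Wed, Thu, Fri ✓
Feb: 28 days, starts Sat → 5 of (none)
Mar: 31 days, starts Sat → 5 of Sat, Sun, Mon
Apr: 30 days, starts Tue → 5 of Tue, Wed
May: 31 days, starts Thu → 5 of Thu, Fri, Sat ✓
Jun: 30 days, starts Sun → 5 of Sun, Mon
Jul: 31 days, starts Tue → 5 of Tue, Wed, Thu ✓
Aug: 31 days, starts Fri → 5 of Fri, Sat, Sun
Sep: 30 days, starts Mon → 5 of Mon, Tue
Oct: 31 days, starts Wed → 5 of Wed, Thu, Fri ✓
Nov: 30 days, starts Sat → 5 of Sat, Sun
Dec: 31 days, starts Mon → 5 of Mon, Tue, Wed
Months with five Thursdays: Jan, May, Jul, Oct.

4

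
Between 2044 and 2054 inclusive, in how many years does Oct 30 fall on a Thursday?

1

Day of week of October 30 in each year:
2044: Sun, 2045: Mon, 2046: Tue, 2047: Wed, 2048: Fri, 2049: Sat, 2050: Sun, 2051: Mon, 2052: Wed, 2053: Thu ✓, 2054: Fri
Thursdays: 2053.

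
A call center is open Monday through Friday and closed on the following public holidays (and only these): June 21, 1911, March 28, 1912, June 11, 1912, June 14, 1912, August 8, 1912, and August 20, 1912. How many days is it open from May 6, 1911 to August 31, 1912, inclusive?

339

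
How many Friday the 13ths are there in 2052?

The 13th falls on a Friday when the month's 13th has weekday Fri.
Jan 13 is Sat; Feb 13 is Tue; Mar 13 is Wed; Apr 13 is Sat; May 13 is Mon; Jun 13 is Thu; Jul 13 is Sat; Aug 13 is Tue; Sep 13 is Fri ✓; Oct 13 is Sun; Nov 13 is Wed; Dec 13 is Fri ✓.
Friday the 13ths: Sep, Dec.

2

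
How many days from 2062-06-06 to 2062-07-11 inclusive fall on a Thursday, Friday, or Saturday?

2062-06-06 is a Tuesday.
That's 36 days from start to end, counting both.
36 = 7 × 5 + 1, so there are 5 full weeks plus 1 extra day.
Each full week contributes 3 days from the set (Thu, Fri, Sat): 5 × 3 = 15.
The 1 extra day is Tuesday — none qualify.
Total: 15 + 0 = 15.

15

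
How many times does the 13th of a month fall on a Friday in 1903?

3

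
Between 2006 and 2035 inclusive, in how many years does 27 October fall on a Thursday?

4

Day of week of October 27 in each year:
2006: Fri, 2007: Sat, 2008: Mon, 2009: Tue, 2010: Wed, 2011: Thu ✓, 2012: Sat, 2013: Sun, 2014: Mon, 2015: Tue, 2016: Thu ✓, 2017: Fri, 2018: Sat, 2019: Sun, 2020: Tue, 2021: Wed, 2022: Thu ✓, 2023: Fri, 2024: Sun, 2025: Mon, 2026: Tue, 2027: Wed, 2028: Fri, 2029: Sat, 2030: Sun, 2031: Mon, 2032: Wed, 2033: Thu ✓, 2034: Fri, 2035: Sat
Thursdays: 2011, 2016, 2022, 2033.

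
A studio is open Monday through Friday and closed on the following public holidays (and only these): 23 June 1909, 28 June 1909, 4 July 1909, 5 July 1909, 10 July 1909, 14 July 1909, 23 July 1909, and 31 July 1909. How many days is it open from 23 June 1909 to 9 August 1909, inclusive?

29 working days

23 June 1909 is a Wednesday.
From 23 June 1909 to 9 August 1909 is 48 days inclusive.
48 = 7 × 6 + 6, so there are 6 full weeks plus 6 extra days.
Each full week contributes 5 weekdays (Mon–Fri): 6 × 5 = 30.
The 6 extra days are Wed, Thu, Fri, Sat, Sun, Mon — 4 of them qualify.
Total: 30 + 4 = 34.
Holidays: 23 June 1909 (Wed); 28 June 1909 (Mon); 4 July 1909 (Sun); 5 July 1909 (Mon); 10 July 1909 (Sat); 14 July 1909 (Wed); 23 July 1909 (Fri); 31 July 1909 (Sat).
5 of the 8 holidays fall on weekdays; the rest are weekends and were already excluded.
Business days: 34 − 5 = 29.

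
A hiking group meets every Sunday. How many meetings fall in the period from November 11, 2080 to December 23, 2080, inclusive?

6

November 11, 2080 is a Monday.
That's 43 days from start to end, counting both.
43 = 7 × 6 + 1, so there are 6 full weeks plus 1 extra day.
Each full week contributes one Sunday: 6 so far.
The 1 extra day is Monday — none qualify.
Total: 6 + 0 = 6.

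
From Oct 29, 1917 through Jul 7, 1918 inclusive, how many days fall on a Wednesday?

36 Wednesdays

Oct 29, 1917 is a Monday.
From Oct 29, 1917 to Jul 7, 1918 is 252 days inclusive.
252 = 7 × 36, so the span is exactly 36 full weeks.
Each full week contributes one Wednesday: 36 so far.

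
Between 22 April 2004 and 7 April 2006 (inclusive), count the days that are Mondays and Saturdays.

22 April 2004 is a Thursday.
That's 716 days from start to end, counting both.
716 = 7 × 102 + 2, so there are 102 full weeks plus 2 extra days.
Each full week contributes 2 days from the set (Mon, Sat): 102 × 2 = 204.
The 2 extra days are Thursday, Friday — none qualify.
Total: 204 + 0 = 204.

204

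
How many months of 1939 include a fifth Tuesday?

A month has five Tuesdays exactly when Tuesday falls within its first (length − 28) days.
Jan: 31 days, starts Sun → 5 of Sun, Mon, Tue ✓
Feb: 28 days, starts Wed → 5 of (none)
Mar: 31 days, starts Wed → 5 of Wed, Thu, Fri
Apr: 30 days, starts Sat → 5 of Sat, Sun
May: 31 days, starts Mon → 5 of Mon, Tue, Wed ✓
Jun: 30 days, starts Thu → 5 of Thu, Fri
Jul: 31 days, starts Sat → 5 of Sat, Sun, Mon
Aug: 31 days, starts Tue → 5 of Tue, Wed, Thu ✓
Sep: 30 days, starts Fri → 5 of Fri, Sat
Oct: 31 days, starts Sun → 5 of Sun, Mon, Tue ✓
Nov: 30 days, starts Wed → 5 of Wed, Thu
Dec: 31 days, starts Fri → 5 of Fri, Sat, Sun
Months with five Tuesdays: Jan, May, Aug, Oct.

4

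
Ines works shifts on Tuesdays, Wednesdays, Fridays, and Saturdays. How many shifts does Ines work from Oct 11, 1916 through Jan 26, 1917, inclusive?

62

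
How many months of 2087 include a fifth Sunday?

4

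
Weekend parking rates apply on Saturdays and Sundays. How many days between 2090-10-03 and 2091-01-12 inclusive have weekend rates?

2090-10-03 is a Tuesday.
From 2090-10-03 to 2091-01-12 is 102 days inclusive.
102 = 7 × 14 + 4, so there are 14 full weeks plus 4 extra days.
Each full week contributes 2 weekend days (Sat, Sun): 14 × 2 = 28.
The 4 extra days are Tue, Wed, Thu, Fri — none qualify.
Total: 28 + 0 = 28.

28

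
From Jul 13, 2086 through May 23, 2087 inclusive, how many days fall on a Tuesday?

Jul 13, 2086 is a Saturday.
The range spans 315 days (inclusive of both endpoints).
315 = 7 × 45, so the span is exactly 45 full weeks.
Each full week contributes one Tuesday: 45 so far.
Total: 45.

45 Tuesdays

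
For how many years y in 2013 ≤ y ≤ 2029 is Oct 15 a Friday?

Day of week of October 15 in each year:
2013: Tue, 2014: Wed, 2015: Thu, 2016: Sat, 2017: Sun, 2018: Mon, 2019: Tue, 2020: Thu, 2021: Fri ✓, 2022: Sat, 2023: Sun, 2024: Tue, 2025: Wed, 2026: Thu, 2027: Fri ✓, 2028: Sun, 2029: Mon
Fridays: 2021, 2027.

2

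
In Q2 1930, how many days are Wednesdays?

13

1 April 1930 is a Tuesday.
From 1 April 1930 to 30 June 1930 is 91 days inclusive.
91 = 7 × 13, so the span is exactly 13 full weeks.
Each full week contributes one Wednesday: 13 so far.
Total: 13.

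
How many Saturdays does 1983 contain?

1 January 1983 is a Saturday.
The range spans 365 days (inclusive of both endpoints).
365 = 7 × 52 + 1, so there are 52 full weeks plus 1 extra day.
Each full week contributes one Saturday: 52 so far.
The 1 extra day is Sat — 1 of them qualifies.
Total: 52 + 1 = 53.

53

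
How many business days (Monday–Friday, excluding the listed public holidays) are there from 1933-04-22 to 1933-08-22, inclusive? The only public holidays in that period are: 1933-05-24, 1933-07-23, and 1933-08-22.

85

1933-04-22 is a Saturday.
The range spans 123 days (inclusive of both endpoints).
123 = 7 × 17 + 4, so there are 17 full weeks plus 4 extra days.
Each full week contributes 5 weekdays (Mon–Fri): 17 × 5 = 85.
The 4 extra days are Saturday, Sunday, Monday, Tuesday — 2 of them qualify.
Total: 85 + 2 = 87.
Holidays: 1933-05-24 (Wed); 1933-07-23 (Sun); 1933-08-22 (Tue).
2 of the 3 holidays fall on weekdays; the rest are weekends and were already excluded.
Business days: 87 − 2 = 85.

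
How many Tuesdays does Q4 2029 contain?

1 October 2029 is a Monday.
That's 92 days from start to end, counting both.
92 = 7 × 13 + 1, so there are 13 full weeks plus 1 extra day.
Each full week contributes one Tuesday: 13 so far.
The 1 extra day is Monday — none qualify.
Total: 13 + 0 = 13.

13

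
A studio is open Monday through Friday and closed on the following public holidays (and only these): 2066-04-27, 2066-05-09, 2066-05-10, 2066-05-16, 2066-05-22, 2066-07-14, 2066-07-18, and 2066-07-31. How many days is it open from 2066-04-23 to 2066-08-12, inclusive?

2066-04-23 is a Friday.
The range spans 112 days (inclusive of both endpoints).
112 = 7 × 16, so the span is exactly 16 full weeks.
Each full week contributes 5 weekdays (Mon–Fri): 16 × 5 = 80.
Total: 80.
Holidays: 2066-04-27 (Tue); 2066-05-09 (Sun); 2066-05-10 (Mon); 2066-05-16 (Sun); 2066-05-22 (Sat); 2066-07-14 (Wed); 2066-07-18 (Sun); 2066-07-31 (Sat).
3 of the 8 holidays fall on weekdays; the rest are weekends and were already excluded.
Business days: 80 − 3 = 77.

77 business days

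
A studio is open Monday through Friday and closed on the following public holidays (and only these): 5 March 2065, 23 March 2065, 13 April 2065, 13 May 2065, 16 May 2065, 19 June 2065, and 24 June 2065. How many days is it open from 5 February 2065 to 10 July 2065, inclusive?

106 business days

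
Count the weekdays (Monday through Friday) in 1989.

260

Jan 1, 1989 is a Sunday.
From Jan 1, 1989 to Dec 31, 1989 is 365 days inclusive.
365 = 7 × 52 + 1, so there are 52 full weeks plus 1 extra day.
Each full week contributes 5 weekdays (Mon–Fri): 52 × 5 = 260.
The 1 extra day is Sun — none qualify.
Total: 260 + 0 = 260.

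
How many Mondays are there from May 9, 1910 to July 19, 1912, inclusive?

115 Mondays

May 9, 1910 is a Monday.
That's 803 days from start to end, counting both.
803 = 7 × 114 + 5, so there are 114 full weeks plus 5 extra days.
Each full week contributes one Monday: 114 so far.
The 5 extra days are Mon, Tue, Wed, Thu, Fri — 1 of them qualifies.
Total: 114 + 1 = 115.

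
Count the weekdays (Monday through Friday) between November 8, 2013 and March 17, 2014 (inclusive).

92 weekdays

November 8, 2013 is a Friday.
That's 130 days from start to end, counting both.
130 = 7 × 18 + 4, so there are 18 full weeks plus 4 extra days.
Each full week contributes 5 weekdays (Mon–Fri): 18 × 5 = 90.
The 4 extra days are Fri, Sat, Sun, Mon — 2 of them qualify.
Total: 90 + 2 = 92.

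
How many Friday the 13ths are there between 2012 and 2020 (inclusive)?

18

Friday-the-13ths by year:
2012: Jan, Apr, Jul
2013: Sep, Dec
2014: Jun
2015: Feb, Mar, Nov
2016: May
2017: Jan, Oct
2018: Apr, Jul
2019: Sep, Dec
2020: Mar, Nov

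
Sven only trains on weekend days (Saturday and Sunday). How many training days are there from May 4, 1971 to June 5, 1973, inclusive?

May 4, 1971 is a Tuesday.
The range spans 764 days (inclusive of both endpoints).
764 = 7 × 109 + 1, so there are 109 full weeks plus 1 extra day.
Each full week contributes 2 weekend days (Sat, Sun): 109 × 2 = 218.
The 1 extra day is Tuesday — none qualify.
Total: 218 + 0 = 218.

218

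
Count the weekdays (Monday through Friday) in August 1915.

22

August 1, 1915 is a Sunday.
That's 31 days from start to end, counting both.
31 = 7 × 4 + 3, so there are 4 full weeks plus 3 extra days.
Each full week contributes 5 weekdays (Mon–Fri): 4 × 5 = 20.
The 3 extra days are Sun, Mon, Tue — 2 of them qualify.
Total: 20 + 2 = 22.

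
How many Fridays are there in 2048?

52

2048-01-01 is a Wednesday.
That's 366 days from start to end, counting both.
366 = 7 × 52 + 2, so there are 52 full weeks plus 2 extra days.
Each full week contributes one Friday: 52 so far.
The 2 extra days are Wednesday, Thursday — none qualify.
Total: 52 + 0 = 52.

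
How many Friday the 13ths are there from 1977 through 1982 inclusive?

Friday-the-13ths by year:
1977: May
1978: Jan, Oct
1979: Apr, Jul
1980: Jun
1981: Feb, Mar, Nov
1982: Aug

10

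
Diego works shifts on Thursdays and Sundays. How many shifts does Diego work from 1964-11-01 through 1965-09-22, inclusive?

1964-11-01 is a Sunday.
That's 326 days from start to end, counting both.
326 = 7 × 46 + 4, so there are 46 full weeks plus 4 extra days.
Each full week contributes 2 days from the set (Thu, Sun): 46 × 2 = 92.
The 4 extra days are Sun, Mon, Tue, Wed — 1 of them qualifies.
Total: 92 + 1 = 93.

93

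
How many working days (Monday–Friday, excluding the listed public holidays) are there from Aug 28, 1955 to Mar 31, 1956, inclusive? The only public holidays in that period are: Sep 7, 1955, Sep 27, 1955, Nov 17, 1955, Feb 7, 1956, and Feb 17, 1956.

Aug 28, 1955 is a Sunday.
From Aug 28, 1955 to Mar 31, 1956 is 217 days inclusive.
217 = 7 × 31, so the span is exactly 31 full weeks.
Each full week contributes 5 weekdays (Mon–Fri): 31 × 5 = 155.
Total: 155.
Holidays: Sep 7, 1955 (Wed); Sep 27, 1955 (Tue); Nov 17, 1955 (Thu); Feb 7, 1956 (Tue); Feb 17, 1956 (Fri).
All 5 holidays fall on weekdays, so subtract 5.
Business days: 155 − 5 = 150.

150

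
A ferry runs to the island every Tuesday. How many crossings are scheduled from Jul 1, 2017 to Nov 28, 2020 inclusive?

178

Jul 1, 2017 is a Saturday.
That's 1247 days from start to end, counting both.
1247 = 7 × 178 + 1, so there are 178 full weeks plus 1 extra day.
Each full week contributes one Tuesday: 178 so far.
The 1 extra day is Sat — none qualify.
Total: 178 + 0 = 178.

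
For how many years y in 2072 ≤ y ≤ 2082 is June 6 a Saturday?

2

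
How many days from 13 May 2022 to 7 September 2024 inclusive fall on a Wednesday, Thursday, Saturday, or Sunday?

485

13 May 2022 is a Friday.
From 13 May 2022 to 7 September 2024 is 849 days inclusive.
849 = 7 × 121 + 2, so there are 121 full weeks plus 2 extra days.
Each full week contributes 4 days from the set (Wed, Thu, Sat, Sun): 121 × 4 = 484.
The 2 extra days are Friday, Saturday — 1 of them qualifies.
Total: 484 + 1 = 485.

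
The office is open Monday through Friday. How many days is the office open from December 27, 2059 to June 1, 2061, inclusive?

December 27, 2059 is a Saturday.
That's 523 days from start to end, counting both.
523 = 7 × 74 + 5, so there are 74 full weeks plus 5 extra days.
Each full week contributes 5 weekdays (Mon–Fri): 74 × 5 = 370.
The 5 extra days are Saturday, Sunday, Monday, Tuesday, Wednesday — 3 of them qualify.
Total: 370 + 3 = 373.

373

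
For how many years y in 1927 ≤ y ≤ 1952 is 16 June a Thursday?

Day of week of June 16 in each year:
1927: Thu ✓, 1928: Sat, 1929: Sun, 1930: Mon, 1931: Tue, 1932: Thu ✓, 1933: Fri, 1934: Sat, 1935: Sun, 1936: Tue, 1937: Wed, 1938: Thu ✓, 1939: Fri, 1940: Sun, 1941: Mon, 1942: Tue, 1943: Wed, 1944: Fri, 1945: Sat, 1946: Sun, 1947: Mon, 1948: Wed, 1949: Thu ✓, 1950: Fri, 1951: Sat, 1952: Mon
Thursdays: 1927, 1932, 1938, 1949.

4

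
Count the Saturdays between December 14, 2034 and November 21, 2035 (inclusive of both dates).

December 14, 2034 is a Thursday.
From December 14, 2034 to November 21, 2035 is 343 days inclusive.
343 = 7 × 49, so the span is exactly 49 full weeks.
Each full week contributes one Saturday: 49 so far.

49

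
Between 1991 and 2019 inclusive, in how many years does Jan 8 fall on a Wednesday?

4

Day of week of January 8 in each year:
1991: Tue, 1992: Wed ✓, 1993: Fri, 1994: Sat, 1995: Sun, 1996: Mon, 1997: Wed ✓, 1998: Thu, 1999: Fri, 2000: Sat, 2001: Mon, 2002: Tue, 2003: Wed ✓, 2004: Thu, 2005: Sat, 2006: Sun, 2007: Mon, 2008: Tue, 2009: Thu, 2010: Fri, 2011: Sat, 2012: Sun, 2013: Tue, 2014: Wed ✓, 2015: Thu, 2016: Fri, 2017: Sun, 2018: Mon, 2019: Tue
Wednesdays: 1992, 1997, 2003, 2014.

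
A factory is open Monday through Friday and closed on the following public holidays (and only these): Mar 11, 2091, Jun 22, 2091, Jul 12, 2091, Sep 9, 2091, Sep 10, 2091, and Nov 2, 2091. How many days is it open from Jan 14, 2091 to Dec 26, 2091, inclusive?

Jan 14, 2091 is a Sunday.
The range spans 347 days (inclusive of both endpoints).
347 = 7 × 49 + 4, so there are 49 full weeks plus 4 extra days.
Each full week contributes 5 weekdays (Mon–Fri): 49 × 5 = 245.
The 4 extra days are Sunday, Monday, Tuesday, Wednesday — 3 of them qualify.
Total: 245 + 3 = 248.
Holidays: Mar 11, 2091 (Sun); Jun 22, 2091 (Fri); Jul 12, 2091 (Thu); Sep 9, 2091 (Sun); Sep 10, 2091 (Mon); Nov 2, 2091 (Fri).
4 of the 6 holidays fall on weekdays; the rest are weekends and were already excluded.
Business days: 248 − 4 = 244.

244 business days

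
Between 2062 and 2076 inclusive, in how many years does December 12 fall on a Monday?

2

Day of week of December 12 in each year:
2062: Tue, 2063: Wed, 2064: Fri, 2065: Sat, 2066: Sun, 2067: Mon ✓, 2068: Wed, 2069: Thu, 2070: Fri, 2071: Sat, 2072: Mon ✓, 2073: Tue, 2074: Wed, 2075: Thu, 2076: Sat
Mondays: 2067, 2072.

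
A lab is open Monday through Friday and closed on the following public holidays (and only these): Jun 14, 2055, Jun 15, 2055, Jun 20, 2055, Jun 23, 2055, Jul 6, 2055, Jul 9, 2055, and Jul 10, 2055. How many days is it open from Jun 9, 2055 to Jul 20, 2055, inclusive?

25 working days

Jun 9, 2055 is a Wednesday.
That's 42 days from start to end, counting both.
42 = 7 × 6, so the span is exactly 6 full weeks.
Each full week contributes 5 weekdays (Mon–Fri): 6 × 5 = 30.
Total: 30.
Holidays: Jun 14, 2055 (Mon); Jun 15, 2055 (Tue); Jun 20, 2055 (Sun); Jun 23, 2055 (Wed); Jul 6, 2055 (Tue); Jul 9, 2055 (Fri); Jul 10, 2055 (Sat).
5 of the 7 holidays fall on weekdays; the rest are weekends and were already excluded.
Business days: 30 − 5 = 25.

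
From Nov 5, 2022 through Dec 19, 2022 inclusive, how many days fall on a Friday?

Nov 5, 2022 is a Saturday.
The range spans 45 days (inclusive of both endpoints).
45 = 7 × 6 + 3, so there are 6 full weeks plus 3 extra days.
Each full week contributes one Friday: 6 so far.
The 3 extra days are Saturday, Sunday, Monday — none qualify.
Total: 6 + 0 = 6.

6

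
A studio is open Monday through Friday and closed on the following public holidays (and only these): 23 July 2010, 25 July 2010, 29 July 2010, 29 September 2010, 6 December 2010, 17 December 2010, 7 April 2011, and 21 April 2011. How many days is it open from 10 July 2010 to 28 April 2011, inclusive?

202

10 July 2010 is a Saturday.
From 10 July 2010 to 28 April 2011 is 293 days inclusive.
293 = 7 × 41 + 6, so there are 41 full weeks plus 6 extra days.
Each full week contributes 5 weekdays (Mon–Fri): 41 × 5 = 205.
The 6 extra days are Sat, Sun, Mon, Tue, Wed, Thu — 4 of them qualify.
Total: 205 + 4 = 209.
Holidays: 23 July 2010 (Fri); 25 July 2010 (Sun); 29 July 2010 (Thu); 29 September 2010 (Wed); 6 December 2010 (Mon); 17 December 2010 (Fri); 7 April 2011 (Thu); 21 April 2011 (Thu).
7 of the 8 holidays fall on weekdays; the rest are weekends and were already excluded.
Business days: 209 − 7 = 202.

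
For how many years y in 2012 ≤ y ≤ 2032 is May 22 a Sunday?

Day of week of May 22 in each year:
2012: Tue, 2013: Wed, 2014: Thu, 2015: Fri, 2016: Sun ✓, 2017: Mon, 2018: Tue, 2019: Wed, 2020: Fri, 2021: Sat, 2022: Sun ✓, 2023: Mon, 2024: Wed, 2025: Thu, 2026: Fri, 2027: Sat, 2028: Mon, 2029: Tue, 2030: Wed, 2031: Thu, 2032: Sat
Sundays: 2016, 2022.

2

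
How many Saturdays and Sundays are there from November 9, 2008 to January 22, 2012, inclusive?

November 9, 2008 is a Sunday.
The range spans 1170 days (inclusive of both endpoints).
1170 = 7 × 167 + 1, so there are 167 full weeks plus 1 extra day.
Each full week contributes 2 weekend days (Sat, Sun): 167 × 2 = 334.
The 1 extra day is Sunday — 1 of them qualifies.
Total: 334 + 1 = 335.

335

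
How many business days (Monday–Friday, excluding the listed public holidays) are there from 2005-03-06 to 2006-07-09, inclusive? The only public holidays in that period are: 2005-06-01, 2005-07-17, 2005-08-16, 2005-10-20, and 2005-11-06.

2005-03-06 is a Sunday.
The range spans 491 days (inclusive of both endpoints).
491 = 7 × 70 + 1, so there are 70 full weeks plus 1 extra day.
Each full week contributes 5 weekdays (Mon–Fri): 70 × 5 = 350.
The 1 extra day is Sunday — none qualify.
Total: 350 + 0 = 350.
Holidays: 2005-06-01 (Wed); 2005-07-17 (Sun); 2005-08-16 (Tue); 2005-10-20 (Thu); 2005-11-06 (Sun).
3 of the 5 holidays fall on weekdays; the rest are weekends and were already excluded.
Business days: 350 − 3 = 347.

347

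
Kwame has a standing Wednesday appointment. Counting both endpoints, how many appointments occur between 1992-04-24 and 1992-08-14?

16 Wednesdays

1992-04-24 is a Friday.
The range spans 113 days (inclusive of both endpoints).
113 = 7 × 16 + 1, so there are 16 full weeks plus 1 extra day.
Each full week contributes one Wednesday: 16 so far.
The 1 extra day is Friday — none qualify.
Total: 16 + 0 = 16.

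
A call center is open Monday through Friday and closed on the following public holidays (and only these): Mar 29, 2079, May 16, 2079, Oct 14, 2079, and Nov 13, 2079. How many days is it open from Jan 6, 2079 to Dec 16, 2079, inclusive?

Jan 6, 2079 is a Friday.
From Jan 6, 2079 to Dec 16, 2079 is 345 days inclusive.
345 = 7 × 49 + 2, so there are 49 full weeks plus 2 extra days.
Each full week contributes 5 weekdays (Mon–Fri): 49 × 5 = 245.
The 2 extra days are Friday, Saturday — 1 of them qualifies.
Total: 245 + 1 = 246.
Holidays: Mar 29, 2079 (Wed); May 16, 2079 (Tue); Oct 14, 2079 (Sat); Nov 13, 2079 (Mon).
3 of the 4 holidays fall on weekdays; the rest are weekends and were already excluded.
Business days: 246 − 3 = 243.

243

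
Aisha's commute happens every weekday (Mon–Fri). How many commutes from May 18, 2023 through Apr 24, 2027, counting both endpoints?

May 18, 2023 is a Thursday.
From May 18, 2023 to Apr 24, 2027 is 1438 days inclusive.
1438 = 7 × 205 + 3, so there are 205 full weeks plus 3 extra days.
Each full week contributes 5 weekdays (Mon–Fri): 205 × 5 = 1025.
The 3 extra days are Thursday, Friday, Saturday — 2 of them qualify.
Total: 1025 + 2 = 1027.

1027 weekdays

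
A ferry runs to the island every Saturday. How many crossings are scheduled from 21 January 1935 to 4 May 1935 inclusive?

21 January 1935 is a Monday.
From 21 January 1935 to 4 May 1935 is 104 days inclusive.
104 = 7 × 14 + 6, so there are 14 full weeks plus 6 extra days.
Each full week contributes one Saturday: 14 so far.
The 6 extra days are Mon, Tue, Wed, Thu, Fri, Sat — 1 of them qualifies.
Total: 14 + 1 = 15.

15 Saturdays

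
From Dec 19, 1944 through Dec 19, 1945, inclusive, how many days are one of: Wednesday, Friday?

105

Dec 19, 1944 is a Tuesday.
The range spans 366 days (inclusive of both endpoints).
366 = 7 × 52 + 2, so there are 52 full weeks plus 2 extra days.
Each full week contributes 2 days from the set (Wed, Fri): 52 × 2 = 104.
The 2 extra days are Tuesday, Wednesday — 1 of them qualifies.
Total: 104 + 1 = 105.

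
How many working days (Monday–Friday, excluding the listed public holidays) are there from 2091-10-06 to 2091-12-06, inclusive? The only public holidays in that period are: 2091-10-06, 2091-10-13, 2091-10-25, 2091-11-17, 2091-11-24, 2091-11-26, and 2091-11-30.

41

2091-10-06 is a Saturday.
That's 62 days from start to end, counting both.
62 = 7 × 8 + 6, so there are 8 full weeks plus 6 extra days.
Each full week contributes 5 weekdays (Mon–Fri): 8 × 5 = 40.
The 6 extra days are Sat, Sun, Mon, Tue, Wed, Thu — 4 of them qualify.
Total: 40 + 4 = 44.
Holidays: 2091-10-06 (Sat); 2091-10-13 (Sat); 2091-10-25 (Thu); 2091-11-17 (Sat); 2091-11-24 (Sat); 2091-11-26 (Mon); 2091-11-30 (Fri).
3 of the 7 holidays fall on weekdays; the rest are weekends and were already excluded.
Business days: 44 − 3 = 41.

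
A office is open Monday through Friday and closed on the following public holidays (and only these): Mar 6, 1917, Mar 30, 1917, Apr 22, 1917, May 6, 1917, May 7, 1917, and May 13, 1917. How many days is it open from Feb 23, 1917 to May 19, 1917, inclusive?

Feb 23, 1917 is a Friday.
The range spans 86 days (inclusive of both endpoints).
86 = 7 × 12 + 2, so there are 12 full weeks plus 2 extra days.
Each full week contributes 5 weekdays (Mon–Fri): 12 × 5 = 60.
The 2 extra days are Fri, Sat — 1 of them qualifies.
Total: 60 + 1 = 61.
Holidays: Mar 6, 1917 (Tue); Mar 30, 1917 (Fri); Apr 22, 1917 (Sun); May 6, 1917 (Sun); May 7, 1917 (Mon); May 13, 1917 (Sun).
3 of the 6 holidays fall on weekdays; the rest are weekends and were already excluded.
Business days: 61 − 3 = 58.

58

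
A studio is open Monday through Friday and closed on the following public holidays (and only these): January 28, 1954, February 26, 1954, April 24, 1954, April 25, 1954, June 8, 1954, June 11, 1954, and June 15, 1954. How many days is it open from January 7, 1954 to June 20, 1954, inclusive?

112

January 7, 1954 is a Thursday.
That's 165 days from start to end, counting both.
165 = 7 × 23 + 4, so there are 23 full weeks plus 4 extra days.
Each full week contributes 5 weekdays (Mon–Fri): 23 × 5 = 115.
The 4 extra days are Thursday, Friday, Saturday, Sunday — 2 of them qualify.
Total: 115 + 2 = 117.
Holidays: January 28, 1954 (Thu); February 26, 1954 (Fri); April 24, 1954 (Sat); April 25, 1954 (Sun); June 8, 1954 (Tue); June 11, 1954 (Fri); June 15, 1954 (Tue).
5 of the 7 holidays fall on weekdays; the rest are weekends and were already excluded.
Business days: 117 − 5 = 112.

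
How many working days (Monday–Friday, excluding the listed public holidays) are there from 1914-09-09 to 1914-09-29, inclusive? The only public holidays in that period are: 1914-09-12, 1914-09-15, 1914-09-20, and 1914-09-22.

1914-09-09 is a Wednesday.
The range spans 21 days (inclusive of both endpoints).
21 = 7 × 3, so the span is exactly 3 full weeks.
Each full week contributes 5 weekdays (Mon–Fri): 3 × 5 = 15.
Holidays: 1914-09-12 (Sat); 1914-09-15 (Tue); 1914-09-20 (Sun); 1914-09-22 (Tue).
2 of the 4 holidays fall on weekdays; the rest are weekends and were already excluded.
Business days: 15 − 2 = 13.

13 working days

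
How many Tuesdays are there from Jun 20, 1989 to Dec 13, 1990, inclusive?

Jun 20, 1989 is a Tuesday.
From Jun 20, 1989 to Dec 13, 1990 is 542 days inclusive.
542 = 7 × 77 + 3, so there are 77 full weeks plus 3 extra days.
Each full week contributes one Tuesday: 77 so far.
The 3 extra days are Tuesday, Wednesday, Thursday — 1 of them qualifies.
Total: 77 + 1 = 78.

78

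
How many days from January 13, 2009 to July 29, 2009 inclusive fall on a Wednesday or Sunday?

57

January 13, 2009 is a Tuesday.
From January 13, 2009 to July 29, 2009 is 198 days inclusive.
198 = 7 × 28 + 2, so there are 28 full weeks plus 2 extra days.
Each full week contributes 2 days from the set (Wed, Sun): 28 × 2 = 56.
The 2 extra days are Tuesday, Wednesday — 1 of them qualifies.
Total: 56 + 1 = 57.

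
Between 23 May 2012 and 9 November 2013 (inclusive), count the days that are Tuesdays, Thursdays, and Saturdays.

230

23 May 2012 is a Wednesday.
From 23 May 2012 to 9 November 2013 is 536 days inclusive.
536 = 7 × 76 + 4, so there are 76 full weeks plus 4 extra days.
Each full week contributes 3 days from the set (Tue, Thu, Sat): 76 × 3 = 228.
The 4 extra days are Wed, Thu, Fri, Sat — 2 of them qualify.
Total: 228 + 2 = 230.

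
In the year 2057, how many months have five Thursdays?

A month has five Thursdays exactly when Thursday falls within its first (length − 28) days.
Jan: 31 days, starts Mon → 5 of Mon, Tue, Wed
Feb: 28 days, starts Thu → 5 of (none)
Mar: 31 days, starts Thu → 5 of Thu, Fri, Sat ✓
Apr: 30 days, starts Sun → 5 of Sun, Mon
May: 31 days, starts Tue → 5 of Tue, Wed, Thu ✓
Jun: 30 days, starts Fri → 5 of Fri, Sat
Jul: 31 days, starts Sun → 5 of Sun, Mon, Tue
Aug: 31 days, starts Wed → 5 of Wed, Thu, Fri ✓
Sep: 30 days, starts Sat → 5 of Sat, Sun
Oct: 31 days, starts Mon → 5 of Mon, Tue, Wed
Nov: 30 days, starts Thu → 5 of Thu, Fri ✓
Dec: 31 days, starts Sat → 5 of Sat, Sun, Mon
Months with five Thursdays: Mar, May, Aug, Nov.

4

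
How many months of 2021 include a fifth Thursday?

A month has five Thursdays exactly when Thursday falls within its first (length − 28) days.
Jan: 31 days, starts Fri → 5 of Fri, Sat, Sun
Feb: 28 days, starts Mon → 5 of (none)
Mar: 31 days, starts Mon → 5 of Mon, Tue, Wed
Apr: 30 days, starts Thu → 5 of Thu, Fri ✓
May: 31 days, starts Sat → 5 of Sat, Sun, Mon
Jun: 30 days, starts Tue → 5 of Tue, Wed
Jul: 31 days, starts Thu → 5 of Thu, Fri, Sat ✓
Aug: 31 days, starts Sun → 5 of Sun, Mon, Tue
Sep: 30 days, starts Wed → 5 of Wed, Thu ✓
Oct: 31 days, starts Fri → 5 of Fri, Sat, Sun
Nov: 30 days, starts Mon → 5 of Mon, Tue
Dec: 31 days, starts Wed → 5 of Wed, Thu, Fri ✓
Months with five Thursdays: Apr, Jul, Sep, Dec.

4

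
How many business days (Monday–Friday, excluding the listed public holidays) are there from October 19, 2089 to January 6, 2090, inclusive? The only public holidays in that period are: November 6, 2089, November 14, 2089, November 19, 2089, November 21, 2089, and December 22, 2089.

55

October 19, 2089 is a Wednesday.
From October 19, 2089 to January 6, 2090 is 80 days inclusive.
80 = 7 × 11 + 3, so there are 11 full weeks plus 3 extra days.
Each full week contributes 5 weekdays (Mon–Fri): 11 × 5 = 55.
The 3 extra days are Wednesday, Thursday, Friday — 3 of them qualify.
Total: 55 + 3 = 58.
Holidays: November 6, 2089 (Sun); November 14, 2089 (Mon); November 19, 2089 (Sat); November 21, 2089 (Mon); December 22, 2089 (Thu).
3 of the 5 holidays fall on weekdays; the rest are weekends and were already excluded.
Business days: 58 − 3 = 55.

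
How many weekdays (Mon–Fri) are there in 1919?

1 January 1919 is a Wednesday.
That's 365 days from start to end, counting both.
365 = 7 × 52 + 1, so there are 52 full weeks plus 1 extra day.
Each full week contributes 5 weekdays (Mon–Fri): 52 × 5 = 260.
The 1 extra day is Wednesday — 1 of them qualifies.
Total: 260 + 1 = 261.

261 weekdays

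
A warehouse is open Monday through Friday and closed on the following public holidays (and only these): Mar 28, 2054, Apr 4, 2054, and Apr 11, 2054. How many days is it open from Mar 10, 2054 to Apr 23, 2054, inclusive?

33 working days

Mar 10, 2054 is a Tuesday.
From Mar 10, 2054 to Apr 23, 2054 is 45 days inclusive.
45 = 7 × 6 + 3, so there are 6 full weeks plus 3 extra days.
Each full week contributes 5 weekdays (Mon–Fri): 6 × 5 = 30.
The 3 extra days are Tuesday, Wednesday, Thursday — 3 of them qualify.
Total: 30 + 3 = 33.
Holidays: Mar 28, 2054 (Sat); Apr 4, 2054 (Sat); Apr 11, 2054 (Sat).
None of the 3 holidays fall on a weekday, so nothing to subtract.
Business days: 33 − 0 = 33.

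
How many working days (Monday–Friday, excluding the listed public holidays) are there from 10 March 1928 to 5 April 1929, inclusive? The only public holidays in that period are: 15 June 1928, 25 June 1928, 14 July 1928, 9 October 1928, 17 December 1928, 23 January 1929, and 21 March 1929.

274 working days

10 March 1928 is a Saturday.
That's 392 days from start to end, counting both.
392 = 7 × 56, so the span is exactly 56 full weeks.
Each full week contributes 5 weekdays (Mon–Fri): 56 × 5 = 280.
Total: 280.
Holidays: 15 June 1928 (Fri); 25 June 1928 (Mon); 14 July 1928 (Sat); 9 October 1928 (Tue); 17 December 1928 (Mon); 23 January 1929 (Wed); 21 March 1929 (Thu).
6 of the 7 holidays fall on weekdays; the rest are weekends and were already excluded.
Business days: 280 − 6 = 274.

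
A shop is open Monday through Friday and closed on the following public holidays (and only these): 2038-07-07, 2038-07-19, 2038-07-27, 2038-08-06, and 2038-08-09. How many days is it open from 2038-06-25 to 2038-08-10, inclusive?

2038-06-25 is a Friday.
From 2038-06-25 to 2038-08-10 is 47 days inclusive.
47 = 7 × 6 + 5, so there are 6 full weeks plus 5 extra days.
Each full week contributes 5 weekdays (Mon–Fri): 6 × 5 = 30.
The 5 extra days are Fri, Sat, Sun, Mon, Tue — 3 of them qualify.
Total: 30 + 3 = 33.
Holidays: 2038-07-07 (Wed); 2038-07-19 (Mon); 2038-07-27 (Tue); 2038-08-06 (Fri); 2038-08-09 (Mon).
All 5 holidays fall on weekdays, so subtract 5.
Business days: 33 − 5 = 28.

28 working days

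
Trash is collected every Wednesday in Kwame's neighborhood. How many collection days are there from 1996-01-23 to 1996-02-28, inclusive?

1996-01-23 is a Tuesday.
From 1996-01-23 to 1996-02-28 is 37 days inclusive.
37 = 7 × 5 + 2, so there are 5 full weeks plus 2 extra days.
Each full week contributes one Wednesday: 5 so far.
The 2 extra days are Tue, Wed — 1 of them qualifies.
Total: 5 + 1 = 6.

6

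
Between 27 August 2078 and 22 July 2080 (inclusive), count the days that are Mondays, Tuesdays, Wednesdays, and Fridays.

397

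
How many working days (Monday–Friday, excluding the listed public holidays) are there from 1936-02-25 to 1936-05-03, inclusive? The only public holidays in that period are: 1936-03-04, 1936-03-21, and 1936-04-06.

47 working days

1936-02-25 is a Tuesday.
The range spans 69 days (inclusive of both endpoints).
69 = 7 × 9 + 6, so there are 9 full weeks plus 6 extra days.
Each full week contributes 5 weekdays (Mon–Fri): 9 × 5 = 45.
The 6 extra days are Tue, Wed, Thu, Fri, Sat, Sun — 4 of them qualify.
Total: 45 + 4 = 49.
Holidays: 1936-03-04 (Wed); 1936-03-21 (Sat); 1936-04-06 (Mon).
2 of the 3 holidays fall on weekdays; the rest are weekends and were already excluded.
Business days: 49 − 2 = 47.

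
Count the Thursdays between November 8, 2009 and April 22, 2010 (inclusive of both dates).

24

November 8, 2009 is a Sunday.
The range spans 166 days (inclusive of both endpoints).
166 = 7 × 23 + 5, so there are 23 full weeks plus 5 extra days.
Each full week contributes one Thursday: 23 so far.
The 5 extra days are Sunday, Monday, Tuesday, Wednesday, Thursday — 1 of them qualifies.
Total: 23 + 1 = 24.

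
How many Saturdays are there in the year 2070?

1 January 2070 is a Wednesday.
From 1 January 2070 to 31 December 2070 is 365 days inclusive.
365 = 7 × 52 + 1, so there are 52 full weeks plus 1 extra day.
Each full week contributes one Saturday: 52 so far.
The 1 extra day is Wednesday — none qualify.
Total: 52 + 0 = 52.

52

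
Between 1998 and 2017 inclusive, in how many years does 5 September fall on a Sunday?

Day of week of September 5 in each year:
1998: Sat, 1999: Sun ✓, 2000: Tue, 2001: Wed, 2002: Thu, 2003: Fri, 2004: Sun ✓, 2005: Mon, 2006: Tue, 2007: Wed, 2008: Fri, 2009: Sat, 2010: Sun ✓, 2011: Mon, 2012: Wed, 2013: Thu, 2014: Fri, 2015: Sat, 2016: Mon, 2017: Tue
Sundays: 1999, 2004, 2010.

3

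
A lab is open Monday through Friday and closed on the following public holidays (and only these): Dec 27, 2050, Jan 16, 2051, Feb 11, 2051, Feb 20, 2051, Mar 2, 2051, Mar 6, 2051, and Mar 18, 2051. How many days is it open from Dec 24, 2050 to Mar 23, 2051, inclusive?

Dec 24, 2050 is a Saturday.
From Dec 24, 2050 to Mar 23, 2051 is 90 days inclusive.
90 = 7 × 12 + 6, so there are 12 full weeks plus 6 extra days.
Each full week contributes 5 weekdays (Mon–Fri): 12 × 5 = 60.
The 6 extra days are Sat, Sun, Mon, Tue, Wed, Thu — 4 of them qualify.
Total: 60 + 4 = 64.
Holidays: Dec 27, 2050 (Tue); Jan 16, 2051 (Mon); Feb 11, 2051 (Sat); Feb 20, 2051 (Mon); Mar 2, 2051 (Thu); Mar 6, 2051 (Mon); Mar 18, 2051 (Sat).
5 of the 7 holidays fall on weekdays; the rest are weekends and were already excluded.
Business days: 64 − 5 = 59.

59 working days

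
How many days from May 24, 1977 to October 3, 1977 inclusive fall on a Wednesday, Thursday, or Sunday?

May 24, 1977 is a Tuesday.
The range spans 133 days (inclusive of both endpoints).
133 = 7 × 19, so the span is exactly 19 full weeks.
Each full week contributes 3 days from the set (Wed, Thu, Sun): 19 × 3 = 57.

57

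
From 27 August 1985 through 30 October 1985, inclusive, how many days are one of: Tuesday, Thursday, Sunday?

28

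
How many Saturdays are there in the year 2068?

1 January 2068 is a Sunday.
That's 366 days from start to end, counting both.
366 = 7 × 52 + 2, so there are 52 full weeks plus 2 extra days.
Each full week contributes one Saturday: 52 so far.
The 2 extra days are Sunday, Monday — none qualify.
Total: 52 + 0 = 52.

52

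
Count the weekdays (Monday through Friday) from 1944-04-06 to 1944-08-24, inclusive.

1944-04-06 is a Thursday.
That's 141 days from start to end, counting both.
141 = 7 × 20 + 1, so there are 20 full weeks plus 1 extra day.
Each full week contributes 5 weekdays (Mon–Fri): 20 × 5 = 100.
The 1 extra day is Thursday — 1 of them qualifies.
Total: 100 + 1 = 101.

101 weekdays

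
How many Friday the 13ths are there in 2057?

The 13th falls on a Friday when the month's 13th has weekday Fri.
Jan 13 is Sat; Feb 13 is Tue; Mar 13 is Tue; Apr 13 is Fri ✓; May 13 is Sun; Jun 13 is Wed; Jul 13 is Fri ✓; Aug 13 is Mon; Sep 13 is Thu; Oct 13 is Sat; Nov 13 is Tue; Dec 13 is Thu.
Friday the 13ths: Apr, Jul.

2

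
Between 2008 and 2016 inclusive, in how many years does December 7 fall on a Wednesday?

2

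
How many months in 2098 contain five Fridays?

4

A month has five Fridays exactly when Friday falls within its first (length − 28) days.
Jan: 31 days, starts Wed → 5 of Wed, Thu, Fri ✓
Feb: 28 days, starts Sat → 5 of (none)
Mar: 31 days, starts Sat → 5 of Sat, Sun, Mon
Apr: 30 days, starts Tue → 5 of Tue, Wed
May: 31 days, starts Thu → 5 of Thu, Fri, Sat ✓
Jun: 30 days, starts Sun → 5 of Sun, Mon
Jul: 31 days, starts Tue → 5 of Tue, Wed, Thu
Aug: 31 days, starts Fri → 5 of Fri, Sat, Sun ✓
Sep: 30 days, starts Mon → 5 of Mon, Tue
Oct: 31 days, starts Wed → 5 of Wed, Thu, Fri ✓
Nov: 30 days, starts Sat → 5 of Sat, Sun
Dec: 31 days, starts Mon → 5 of Mon, Tue, Wed
Months with five Fridays: Jan, May, Aug, Oct.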